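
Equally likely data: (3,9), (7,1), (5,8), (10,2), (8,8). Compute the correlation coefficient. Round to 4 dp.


Cov(X,Y) = -5.3600, Var(X) = 5.8400, Var(Y) = 11.4400
rho = Cov/(sqrt(VarX)*sqrt(VarY)) = -0.6558

-0.6558


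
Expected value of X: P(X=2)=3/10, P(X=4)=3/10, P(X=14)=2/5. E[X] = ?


E[X] = sum(x * P(x))
= 2*3/10 + 4*3/10 + 14*2/5
= 37/5

37/5


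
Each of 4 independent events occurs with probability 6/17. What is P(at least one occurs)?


P(at least one) = 1 - P(none)
P(none) = (1 - 6/17)^4 = (11/17)^4 = 14641/83521
P(at least one) = 1 - 14641/83521 = 68880/83521

68880/83521


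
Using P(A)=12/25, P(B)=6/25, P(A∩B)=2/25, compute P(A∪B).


P(A∪B) = P(A) + P(B) - P(A∩B)
= 12/25 + 6/25 - 2/25 = 16/25

16/25


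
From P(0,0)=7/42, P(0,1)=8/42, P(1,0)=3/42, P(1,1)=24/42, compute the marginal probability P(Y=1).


P(Y=1) = P(0,1)+P(1,1) = 8/42 + 24/42 = 32/42 = 16/21

16/21


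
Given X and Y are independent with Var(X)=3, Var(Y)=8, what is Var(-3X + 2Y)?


Independence => Cov(X,Y)=0
Var(-3X + 2Y) = (-3)^2*Var(X) + 2^2*Var(Y)
= 9*3 + 4*8 = 59

59


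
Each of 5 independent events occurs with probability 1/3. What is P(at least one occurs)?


P(at least one) = 1 - P(none)
P(none) = (1 - 1/3)^5 = (2/3)^5 = 32/243
P(at least one) = 1 - 32/243 = 211/243

211/243


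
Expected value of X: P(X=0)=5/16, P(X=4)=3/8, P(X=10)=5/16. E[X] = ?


E[X] = sum(x * P(x))
= 0*5/16 + 4*3/8 + 10*5/16
= 37/8

37/8


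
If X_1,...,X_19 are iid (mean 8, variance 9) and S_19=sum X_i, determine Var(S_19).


By independence, Var(S_n) = n*Var(X_1) = 19*9 = 171

171


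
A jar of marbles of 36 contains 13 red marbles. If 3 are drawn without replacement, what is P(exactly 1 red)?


P(X=1) = C(13,1)*C(23,2) / C(36,3)
= 13*253 / 7140
= 3289/7140

3289/7140


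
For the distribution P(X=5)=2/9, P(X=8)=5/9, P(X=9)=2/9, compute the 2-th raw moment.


E[X^2] = sum(x^2 * P(x))
= 25*2/9 + 64*5/9 + 81*2/9
= 532/9

532/9


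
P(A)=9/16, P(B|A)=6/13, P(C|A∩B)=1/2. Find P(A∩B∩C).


P(A∩B∩C) = P(A) * P(B|A) * P(C|A∩B)
= 9/16 * 6/13 * 1/2
= 27/104 * 1/2 = 27/208

27/208


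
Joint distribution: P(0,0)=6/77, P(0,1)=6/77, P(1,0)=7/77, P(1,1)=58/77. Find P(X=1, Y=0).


Read from table: P(X=1, Y=0) = 7/77 = 1/11

1/11


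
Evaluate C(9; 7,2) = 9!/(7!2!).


9! = 362880
Denominator: 7!=5040 * 2!=2
Coefficient = 362880 / 10080 = 36

36


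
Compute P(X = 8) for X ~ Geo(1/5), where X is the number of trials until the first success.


P(X=8) = (1-p)^7 * p = (4/5)^7 * 1/5
= 16384/78125 * 1/5 = 16384/390625

16384/390625


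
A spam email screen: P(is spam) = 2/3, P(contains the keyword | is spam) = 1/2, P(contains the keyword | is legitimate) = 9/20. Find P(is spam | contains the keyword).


P(A) = P(A|B)P(B) + P(A|B')P(B') = 1/2*2/3 + 9/20*1/3 = 29/60
P(B|A) = P(A|B)P(B)/P(A) = (1/3)/(29/60) = 20/29

20/29


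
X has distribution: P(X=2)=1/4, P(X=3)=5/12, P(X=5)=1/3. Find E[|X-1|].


E[|X-1|] = sum(g(x)*P(x))
= 1*1/4 + 2*5/12 + 4*1/3
= 29/12

29/12


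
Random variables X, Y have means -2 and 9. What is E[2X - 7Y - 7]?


E[2X - 7Y - 7] = 2*E[X] - 7*E[Y] - 7
= (2)*(-2) + (-7)*(9) + (-7)
= -4 - 63 - 7 = -74

-74


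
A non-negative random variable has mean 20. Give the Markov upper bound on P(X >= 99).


Markov: P(X >= a) <= E[X]/a
P(X >= 99) <= 20/99

20/99


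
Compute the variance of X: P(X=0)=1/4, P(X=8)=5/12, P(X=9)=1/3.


E[X] = 19/3, E[X^2] = 161/3
Var(X) = E[X^2] - (E[X])^2 = 161/3 - (19/3)^2 = 122/9

122/9


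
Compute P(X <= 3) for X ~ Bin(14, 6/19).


P(X<=3) = P(X=0) + P(X=1) + P(X=2) + P(X=3)
= 3937376385699289/799006685782884121 + 25441508953749252/799006685782884121 + 76324526861247756/799006685782884121 + 140906818820765088/799006685782884121
= 246610231021461385/799006685782884121

246610231021461385/799006685782884121


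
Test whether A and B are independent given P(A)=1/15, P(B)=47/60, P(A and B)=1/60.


P(A)*P(B) = 1/15*47/60 = 47/900
P(A∩B) = 1/60 != 47/900, so not independent

No, A and B are not independent


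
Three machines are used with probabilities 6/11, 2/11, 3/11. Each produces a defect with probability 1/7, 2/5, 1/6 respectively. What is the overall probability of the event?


P(A) = P(A|B1)P(B1) + P(A|B2)P(B2) + P(A|B3)P(B3)
= 1/7*6/11 + 2/5*2/11 + 1/6*3/11
= 6/77 + 4/55 + 1/22 = 151/770

151/770


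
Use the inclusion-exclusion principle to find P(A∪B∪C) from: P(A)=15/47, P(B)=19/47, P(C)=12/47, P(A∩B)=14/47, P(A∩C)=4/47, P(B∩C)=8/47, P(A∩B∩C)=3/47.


P(A∪B∪C) = P(A)+P(B)+P(C) - P(AB)-P(AC)-P(BC) + P(ABC)
= 15/47+19/47+12/47 - 14/47-4/47-8/47 + 3/47
= 23/47

23/47


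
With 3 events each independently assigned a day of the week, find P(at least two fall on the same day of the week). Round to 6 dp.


P(all different) = prod((7-i)/7 for i=0..2) = 0.612245
P(at least one match) = 1 - 0.612245 = 0.387755

0.387755


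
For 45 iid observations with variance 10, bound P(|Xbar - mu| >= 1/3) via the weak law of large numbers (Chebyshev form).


Var(Xbar) = Var(X)/n = 10/45
Chebyshev: P(|Xbar-mu| >= 1/3) <= Var(Xbar)/(1/3)^2 = (2/9)/(1/9) = 2
Bound exceeds 1, so trivial bound: 1

1


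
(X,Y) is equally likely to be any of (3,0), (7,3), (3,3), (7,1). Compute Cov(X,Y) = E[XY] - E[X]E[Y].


E[X]=5, E[Y]=7/4, E[XY]=37/4
Cov(X,Y) = E[XY] - E[X]E[Y] = 37/4 - 5*7/4 = 1/2

1/2


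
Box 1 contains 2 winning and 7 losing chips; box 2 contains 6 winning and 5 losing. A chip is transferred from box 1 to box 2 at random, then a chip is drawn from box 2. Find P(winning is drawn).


P(transfer winning) = 2/9; P(transfer losing) = 7/9
If winning transferred: Urn II has 7 winning of 12, so P(winning|winning moved) = 7/12
If losing transferred: Urn II has 6 winning of 12, so P(winning|losing moved) = 1/2
By total probability: P(winning) = 2/9*7/12 + 7/9*1/2 = 14/27

14/27


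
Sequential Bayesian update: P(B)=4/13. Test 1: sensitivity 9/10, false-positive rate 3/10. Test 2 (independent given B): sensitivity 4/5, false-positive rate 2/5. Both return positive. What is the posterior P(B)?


After test 1: P(+) = 9/10*4/13 + 3/10*9/13 = 63/130
P(B|+) = (18/65)/(63/130) = 4/7
After test 2 (use post1 as new prior): P(+) = 4/5*4/7 + 2/5*3/7 = 22/35
P(B|+,+) = (16/35)/(22/35) = 8/11

8/11


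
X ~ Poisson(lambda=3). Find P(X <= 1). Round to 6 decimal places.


P(X<=1) = e^(-3)*3^0/0! + e^(-3)*3^1/1!
≈ 0.0497870684 + 0.1493612051
= 0.1991482735
≈ 0.199148

0.199148


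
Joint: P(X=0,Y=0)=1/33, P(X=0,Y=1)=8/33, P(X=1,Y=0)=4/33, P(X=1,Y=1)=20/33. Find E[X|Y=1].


P(Y=1) = 28/33
E[X|Y=1] = (0*8 + 1*20)/28 = 20/28 = 5/7

5/7


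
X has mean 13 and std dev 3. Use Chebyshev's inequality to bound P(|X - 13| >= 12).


k = 12/3 = 4
Chebyshev: P(|X-mu| >= k*sigma) <= 1/k^2 = 1/4^2 = 1/16

1/16


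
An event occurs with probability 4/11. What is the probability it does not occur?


P(A') = 1 - P(A) = 1 - 4/11 = 7/11

7/11


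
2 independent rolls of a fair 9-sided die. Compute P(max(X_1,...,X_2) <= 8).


P(max <= 8) = P(all X_i <= 8) = (P(X_1 <= 8))^2
= (8/9)^2 = 64/81

64/81


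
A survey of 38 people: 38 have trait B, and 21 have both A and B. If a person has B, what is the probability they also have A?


P(A|B) = P(A∩B)/P(B) = (21/38)/(38/38) = 21/38

21/38


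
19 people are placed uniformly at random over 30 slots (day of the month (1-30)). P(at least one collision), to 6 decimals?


P(all different) = prod((30-i)/30 for i=0..18) = 0.000572
P(at least one match) = 1 - 0.000572 = 0.999428

0.999428


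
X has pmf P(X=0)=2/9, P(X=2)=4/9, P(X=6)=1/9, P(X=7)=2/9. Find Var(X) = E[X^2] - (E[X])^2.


E[X] = 28/9, E[X^2] = 50/3
Var(X) = E[X^2] - (E[X])^2 = 50/3 - (28/9)^2 = 566/81

566/81


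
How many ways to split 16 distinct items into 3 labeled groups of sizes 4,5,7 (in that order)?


16! = 20922789888000
Denominator: 4!=24 * 5!=120 * 7!=5040
Coefficient = 20922789888000 / 14515200 = 1441440

1441440


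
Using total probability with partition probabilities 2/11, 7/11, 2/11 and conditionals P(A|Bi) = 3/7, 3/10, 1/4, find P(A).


P(A) = P(A|B1)P(B1) + P(A|B2)P(B2) + P(A|B3)P(B3)
= 3/7*2/11 + 3/10*7/11 + 1/4*2/11
= 6/77 + 21/110 + 1/22 = 11/35

11/35


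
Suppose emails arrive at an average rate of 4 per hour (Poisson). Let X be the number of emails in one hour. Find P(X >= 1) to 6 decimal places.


P(X>=1) = 1 - P(X<=0) = 1 - (e^(-4)*4^0/0!)
≈ 1 - 0.0183156389 = 0.9816843611
≈ 0.981684

0.981684


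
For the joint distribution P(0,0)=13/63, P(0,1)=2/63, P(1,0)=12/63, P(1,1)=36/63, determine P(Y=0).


P(Y=0) = P(0,0)+P(1,0) = 13/63 + 12/63 = 25/63

25/63


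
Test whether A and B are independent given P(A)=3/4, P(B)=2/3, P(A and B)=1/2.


P(A)*P(B) = 3/4*2/3 = 1/2
P(A∩B) = 1/2, which equals P(A)P(B), so independent

Yes, A and B are independent


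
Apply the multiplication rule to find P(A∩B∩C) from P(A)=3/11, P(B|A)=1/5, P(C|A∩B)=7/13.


P(A∩B∩C) = P(A) * P(B|A) * P(C|A∩B)
= 3/11 * 1/5 * 7/13
= 3/55 * 7/13 = 21/715

21/715


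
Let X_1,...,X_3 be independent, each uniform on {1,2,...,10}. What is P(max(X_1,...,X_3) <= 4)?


P(max <= 4) = P(all X_i <= 4) = (P(X_1 <= 4))^3
= (4/10)^3 = (2/5)^3 = 8/125

8/125


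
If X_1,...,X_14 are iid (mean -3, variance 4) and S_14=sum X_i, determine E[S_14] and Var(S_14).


E[S_n] = n*mu = 14*-3 = -42
Var(S_n) = n*sigma^2 = 14*4 = 56

E[S_14]=-42, Var(S_14)=56


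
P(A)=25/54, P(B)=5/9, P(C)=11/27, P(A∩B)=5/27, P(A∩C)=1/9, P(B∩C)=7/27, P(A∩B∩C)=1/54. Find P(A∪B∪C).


P(A∪B∪C) = P(A)+P(B)+P(C) - P(AB)-P(AC)-P(BC) + P(ABC)
= 25/54+5/9+11/27 - 5/27-1/9-7/27 + 1/54
= 8/9

8/9


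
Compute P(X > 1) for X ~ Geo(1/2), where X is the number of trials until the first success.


P(X > 1) = P(first 1 trials all fail) = (1-p)^1 = (1/2)^1 = 1/2

1/2


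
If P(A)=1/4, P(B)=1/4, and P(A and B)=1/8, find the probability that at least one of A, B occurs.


P(A∪B) = P(A) + P(B) - P(A∩B)
= 1/4 + 1/4 - 1/8 = 3/8

3/8


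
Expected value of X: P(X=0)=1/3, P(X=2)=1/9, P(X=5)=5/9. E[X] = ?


E[X] = sum(x * P(x))
= 0*1/3 + 2*1/9 + 5*5/9
= 3

3


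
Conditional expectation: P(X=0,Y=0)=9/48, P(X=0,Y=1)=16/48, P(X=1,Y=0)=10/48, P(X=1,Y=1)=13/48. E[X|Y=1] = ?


P(Y=1) = 29/48
E[X|Y=1] = (0*16 + 1*13)/29 = 13/29

13/29


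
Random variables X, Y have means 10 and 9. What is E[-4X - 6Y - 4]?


E[-4X - 6Y - 4] = -4*E[X] - 6*E[Y] - 4
= (-4)*(10) + (-6)*(9) + (-4)
= -40 - 54 - 4 = -98

-98


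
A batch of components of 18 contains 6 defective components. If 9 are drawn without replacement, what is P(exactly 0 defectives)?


P(X=0) = C(6,0)*C(12,9) / C(18,9)
= 1*220 / 48620
= 220/48620 = 1/221

1/221


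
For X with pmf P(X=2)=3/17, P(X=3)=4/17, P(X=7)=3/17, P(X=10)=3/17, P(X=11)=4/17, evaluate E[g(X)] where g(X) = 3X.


E[3X] = sum(g(x)*P(x))
= 6*3/17 + 9*4/17 + 21*3/17 + 30*3/17 + 33*4/17
= 339/17

339/17


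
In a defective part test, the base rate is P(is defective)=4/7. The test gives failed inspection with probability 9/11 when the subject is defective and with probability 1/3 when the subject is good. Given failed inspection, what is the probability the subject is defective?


P(A) = P(A|B)P(B) + P(A|B')P(B') = 9/11*4/7 + 1/3*3/7 = 47/77
P(B|A) = P(A|B)P(B)/P(A) = (36/77)/(47/77) = 36/47

36/47


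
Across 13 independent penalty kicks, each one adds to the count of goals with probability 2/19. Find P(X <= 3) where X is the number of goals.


P(X<=3) = P(X=0) + P(X=1) + P(X=2) + P(X=3)
= 9904578032905937/42052983462257059 + 15148178167973786/42052983462257059 + 10692831647981496/42052983462257059 + 4612594044227312/42052983462257059
= 40358181893088531/42052983462257059

40358181893088531/42052983462257059


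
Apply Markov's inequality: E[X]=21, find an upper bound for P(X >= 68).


Markov: P(X >= a) <= E[X]/a
P(X >= 68) <= 21/68

21/68


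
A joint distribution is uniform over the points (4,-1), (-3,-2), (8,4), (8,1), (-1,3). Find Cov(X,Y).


E[X]=16/5, E[Y]=1, E[XY]=39/5
Cov(X,Y) = E[XY] - E[X]E[Y] = 39/5 - 16/5*1 = 23/5

23/5


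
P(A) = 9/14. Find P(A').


P(A') = 1 - P(A) = 1 - 9/14 = 5/14

5/14


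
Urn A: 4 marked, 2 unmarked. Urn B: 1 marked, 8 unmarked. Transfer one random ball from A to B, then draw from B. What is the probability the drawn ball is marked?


P(transfer marked) = 4/6 = 2/3; P(transfer unmarked) = 1/3
If marked transferred: Urn II has 2 marked of 10, so P(marked|marked moved) = 1/5
If unmarked transferred: Urn II has 1 marked of 10, so P(marked|unmarked moved) = 1/10
By total probability: P(marked) = 2/3*1/5 + 1/3*1/10 = 1/6

1/6


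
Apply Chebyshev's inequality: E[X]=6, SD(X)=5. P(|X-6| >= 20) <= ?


k = 20/5 = 4
Chebyshev: P(|X-mu| >= k*sigma) <= 1/k^2 = 1/4^2 = 1/16

1/16


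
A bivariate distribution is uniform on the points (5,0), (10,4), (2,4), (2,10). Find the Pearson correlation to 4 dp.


Cov(X,Y) = -4.3750, Var(X) = 10.6875, Var(Y) = 12.7500
rho = Cov/(sqrt(VarX)*sqrt(VarY)) = -0.3748

-0.3748


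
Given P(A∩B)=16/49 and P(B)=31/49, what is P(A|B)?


P(A|B) = P(A∩B)/P(B) = (16/49)/(31/49) = 16/31

16/31


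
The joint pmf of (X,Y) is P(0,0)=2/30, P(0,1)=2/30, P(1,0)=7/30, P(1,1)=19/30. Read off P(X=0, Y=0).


Read from table: P(X=0, Y=0) = 2/30 = 1/15

1/15


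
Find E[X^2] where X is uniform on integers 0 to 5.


E[X^2] = (1/6) * sum(x^2 for x=0..5)
= 55/6

55/6


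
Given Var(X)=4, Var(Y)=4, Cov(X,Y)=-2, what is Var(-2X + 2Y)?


Var(-2X + 2Y) = (-2)^2*Var(X) + 2^2*Var(Y) + 2*(-2)*2*Cov(X,Y)
= 4*4 + 4*4 - 8*(-2)
= 16 + 16 + 16 = 48

48


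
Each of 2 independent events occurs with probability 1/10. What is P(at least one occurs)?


P(at least one) = 1 - P(none)
P(none) = (1 - 1/10)^2 = (9/10)^2 = 81/100
P(at least one) = 1 - 81/100 = 19/100

19/100


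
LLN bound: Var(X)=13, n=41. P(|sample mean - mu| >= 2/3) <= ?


Var(Xbar) = Var(X)/n = 13/41
Chebyshev: P(|Xbar-mu| >= 2/3) <= Var(Xbar)/(2/3)^2 = (13/41)/(4/9) = 117/164

117/164


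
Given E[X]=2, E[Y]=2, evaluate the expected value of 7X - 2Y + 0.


E[7X - 2Y + 0] = 7*E[X] - 2*E[Y] + 0
= (7)*(2) + (-2)*(2) + (0)
= 14 - 4 + 0 = 10

10


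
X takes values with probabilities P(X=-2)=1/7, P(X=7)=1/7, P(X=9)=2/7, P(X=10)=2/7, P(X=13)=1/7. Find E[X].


E[X] = sum(x * P(x))
= -2*1/7 + 7*1/7 + 9*2/7 + 10*2/7 + 13*1/7
= 8

8


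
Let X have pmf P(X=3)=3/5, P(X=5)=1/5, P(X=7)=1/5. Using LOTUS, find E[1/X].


E[1/X] = sum(g(x)*P(x))
= 1/3*3/5 + 1/5*1/5 + 1/7*1/5
= 47/175

47/175


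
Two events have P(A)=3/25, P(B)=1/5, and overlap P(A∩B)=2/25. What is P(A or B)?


P(A∪B) = P(A) + P(B) - P(A∩B)
= 3/25 + 1/5 - 2/25 = 6/25

6/25


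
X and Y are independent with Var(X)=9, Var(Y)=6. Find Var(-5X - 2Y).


Independence => Cov(X,Y)=0
Var(-5X - 2Y) = (-5)^2*Var(X) + (-2)^2*Var(Y)
= 25*9 + 4*6 = 249

249


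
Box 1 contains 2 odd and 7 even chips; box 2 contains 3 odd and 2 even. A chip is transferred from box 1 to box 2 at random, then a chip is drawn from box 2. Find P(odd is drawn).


P(transfer odd) = 2/9; P(transfer even) = 7/9
If odd transferred: Urn II has 4 odd of 6, so P(odd|odd moved) = 2/3
If even transferred: Urn II has 3 odd of 6, so P(odd|even moved) = 1/2
By total probability: P(odd) = 2/9*2/3 + 7/9*1/2 = 29/54

29/54


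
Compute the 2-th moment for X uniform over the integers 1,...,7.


E[X^2] = (1/7) * sum(x^2 for x=1..7)
= 140/7 = 20

20


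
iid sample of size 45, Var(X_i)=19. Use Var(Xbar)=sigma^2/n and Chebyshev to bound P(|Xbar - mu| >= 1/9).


Var(Xbar) = Var(X)/n = 19/45
Chebyshev: P(|Xbar-mu| >= 1/9) <= Var(Xbar)/(1/9)^2 = (19/45)/(1/81) = 171/5
Bound exceeds 1, so trivial bound: 1

1


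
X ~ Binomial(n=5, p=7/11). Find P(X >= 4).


P(X>=4) = P(X=4) + P(X=5)
= 48020/161051 + 16807/161051
= 64827/161051

64827/161051


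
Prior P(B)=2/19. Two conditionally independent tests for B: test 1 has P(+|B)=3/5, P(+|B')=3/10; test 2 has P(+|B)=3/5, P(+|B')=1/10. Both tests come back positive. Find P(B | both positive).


After test 1: P(+) = 3/5*2/19 + 3/10*17/19 = 63/190
P(B|+) = (6/95)/(63/190) = 4/21
After test 2 (use post1 as new prior): P(+) = 3/5*4/21 + 1/10*17/21 = 41/210
P(B|+,+) = (4/35)/(41/210) = 24/41

24/41


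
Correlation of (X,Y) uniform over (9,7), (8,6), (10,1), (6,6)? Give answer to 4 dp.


Cov(X,Y) = -2.0000, Var(X) = 2.1875, Var(Y) = 5.5000
rho = Cov/(sqrt(VarX)*sqrt(VarY)) = -0.5766

-0.5766


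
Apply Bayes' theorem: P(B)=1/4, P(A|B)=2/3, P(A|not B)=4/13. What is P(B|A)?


P(A) = P(A|B)P(B) + P(A|B')P(B') = 2/3*1/4 + 4/13*3/4 = 31/78
P(B|A) = P(A|B)P(B)/P(A) = (1/6)/(31/78) = 13/31

13/31


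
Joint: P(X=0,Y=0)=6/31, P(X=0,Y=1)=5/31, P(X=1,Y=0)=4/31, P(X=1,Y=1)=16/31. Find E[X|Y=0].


P(Y=0) = 10/31
E[X|Y=0] = (0*6 + 1*4)/10 = 4/10 = 2/5

2/5


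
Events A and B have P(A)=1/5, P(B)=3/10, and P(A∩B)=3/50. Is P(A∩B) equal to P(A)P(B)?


P(A)*P(B) = 1/5*3/10 = 3/50
P(A∩B) = 3/50, which equals P(A)P(B), so independent

Yes, A and B are independent


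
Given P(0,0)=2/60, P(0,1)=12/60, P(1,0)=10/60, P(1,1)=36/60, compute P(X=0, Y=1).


Read from table: P(X=0, Y=1) = 12/60 = 1/5

1/5


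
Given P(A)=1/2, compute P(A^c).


P(A') = 1 - P(A) = 1 - 1/2 = 1/2

1/2


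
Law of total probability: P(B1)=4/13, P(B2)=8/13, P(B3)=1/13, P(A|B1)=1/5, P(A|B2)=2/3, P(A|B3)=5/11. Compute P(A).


P(A) = P(A|B1)P(B1) + P(A|B2)P(B2) + P(A|B3)P(B3)
= 1/5*4/13 + 2/3*8/13 + 5/11*1/13
= 4/65 + 16/39 + 5/143 = 1087/2145

1087/2145


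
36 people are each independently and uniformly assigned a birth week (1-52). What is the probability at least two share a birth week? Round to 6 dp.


P(all different) = prod((52-i)/52 for i=0..35) = 0.000000
P(at least one match) = 1 - 0.000000 = 1.000000

1.000000


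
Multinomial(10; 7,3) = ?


10! = 3628800
Denominator: 7!=5040 * 3!=6
Coefficient = 3628800 / 30240 = 120

120


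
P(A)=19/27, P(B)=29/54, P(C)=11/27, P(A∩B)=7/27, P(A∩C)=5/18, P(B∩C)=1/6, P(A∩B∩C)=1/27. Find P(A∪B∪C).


P(A∪B∪C) = P(A)+P(B)+P(C) - P(AB)-P(AC)-P(BC) + P(ABC)
= 19/27+29/54+11/27 - 7/27-5/18-1/6 + 1/27
= 53/54

53/54


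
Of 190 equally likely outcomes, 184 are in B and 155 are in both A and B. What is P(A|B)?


P(A|B) = P(A∩B)/P(B) = (155/190)/(184/190) = 155/184

155/184


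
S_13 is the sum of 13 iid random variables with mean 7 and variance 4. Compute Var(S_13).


By independence, Var(S_n) = n*Var(X_1) = 13*4 = 52

52


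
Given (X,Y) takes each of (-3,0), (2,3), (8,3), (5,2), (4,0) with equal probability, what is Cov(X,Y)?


E[X]=16/5, E[Y]=8/5, E[XY]=8
Cov(X,Y) = E[XY] - E[X]E[Y] = 8 - 16/5*8/5 = 72/25

72/25


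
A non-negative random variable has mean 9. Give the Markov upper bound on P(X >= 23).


Markov: P(X >= a) <= E[X]/a
P(X >= 23) <= 9/23

9/23


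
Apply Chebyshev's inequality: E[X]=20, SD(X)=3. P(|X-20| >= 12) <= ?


k = 12/3 = 4
Chebyshev: P(|X-mu| >= k*sigma) <= 1/k^2 = 1/4^2 = 1/16

1/16


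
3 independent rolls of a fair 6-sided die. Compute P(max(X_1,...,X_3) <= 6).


P(max <= 6) = P(all X_i <= 6) = (P(X_1 <= 6))^3
= (6/6)^3 = 1^3 = 1

1


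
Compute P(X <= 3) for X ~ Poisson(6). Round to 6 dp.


P(X<=3) = e^(-6)*6^0/0! + e^(-6)*6^1/1! + e^(-6)*6^2/2! + e^(-6)*6^3/3!
≈ 0.0024787522 + 0.0148725131 + 0.0446175392 + 0.0892350784
= 0.1512038829
≈ 0.151204

0.151204


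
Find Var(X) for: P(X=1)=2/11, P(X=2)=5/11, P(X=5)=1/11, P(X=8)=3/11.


E[X] = 41/11, E[X^2] = 239/11
Var(X) = E[X^2] - (E[X])^2 = 239/11 - (41/11)^2 = 948/121

948/121


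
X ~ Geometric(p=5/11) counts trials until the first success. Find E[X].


For geometric (trials until first success), E[X] = 1/p = 1/(5/11) = 11/5

11/5


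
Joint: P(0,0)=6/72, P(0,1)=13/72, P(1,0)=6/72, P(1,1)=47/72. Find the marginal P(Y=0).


P(Y=0) = P(0,0)+P(1,0) = 6/72 + 6/72 = 12/72 = 1/6

1/6


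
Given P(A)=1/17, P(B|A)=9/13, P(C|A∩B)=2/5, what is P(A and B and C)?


P(A∩B∩C) = P(A) * P(B|A) * P(C|A∩B)
= 1/17 * 9/13 * 2/5
= 9/221 * 2/5 = 18/1105

18/1105


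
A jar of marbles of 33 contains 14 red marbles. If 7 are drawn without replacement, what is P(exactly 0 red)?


P(X=0) = C(14,0)*C(19,7) / C(33,7)
= 1*50388 / 4272048
= 50388/4272048 = 4199/356004

4199/356004


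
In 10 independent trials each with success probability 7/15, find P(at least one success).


P(at least one) = 1 - P(none)
P(none) = (1 - 7/15)^10 = (8/15)^10 = 1073741824/576650390625
P(at least one) = 1 - 1073741824/576650390625 = 575576648801/576650390625

575576648801/576650390625


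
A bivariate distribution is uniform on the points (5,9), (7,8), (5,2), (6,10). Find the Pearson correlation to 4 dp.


Cov(X,Y) = 1.0625, Var(X) = 0.6875, Var(Y) = 9.6875
rho = Cov/(sqrt(VarX)*sqrt(VarY)) = 0.4117

0.4117


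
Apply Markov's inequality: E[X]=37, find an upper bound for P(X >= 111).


Markov: P(X >= a) <= E[X]/a
P(X >= 111) <= 37/111 = 1/3

1/3


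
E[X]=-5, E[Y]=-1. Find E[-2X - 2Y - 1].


E[-2X - 2Y - 1] = -2*E[X] - 2*E[Y] - 1
= (-2)*(-5) + (-2)*(-1) + (-1)
= 10 + 2 - 1 = 11

11


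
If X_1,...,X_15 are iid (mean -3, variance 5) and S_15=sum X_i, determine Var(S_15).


By independence, Var(S_n) = n*Var(X_1) = 15*5 = 75

75


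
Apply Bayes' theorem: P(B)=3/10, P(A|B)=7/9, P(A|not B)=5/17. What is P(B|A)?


P(A) = P(A|B)P(B) + P(A|B')P(B') = 7/9*3/10 + 5/17*7/10 = 112/255
P(B|A) = P(A|B)P(B)/P(A) = (7/30)/(112/255) = 17/32

17/32


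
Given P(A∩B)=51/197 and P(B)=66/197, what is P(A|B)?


P(A|B) = P(A∩B)/P(B) = (51/197)/(66/197) = 51/66 = 17/22

17/22


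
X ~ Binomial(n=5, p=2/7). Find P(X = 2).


P(X=2) = C(5,2) * p^2 * (1-p)^3
= 10 * 4/49 * 125/343
= 5000/16807

5000/16807


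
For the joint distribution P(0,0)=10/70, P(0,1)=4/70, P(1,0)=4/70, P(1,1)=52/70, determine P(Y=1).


P(Y=1) = P(0,1)+P(1,1) = 4/70 + 52/70 = 56/70 = 4/5

4/5


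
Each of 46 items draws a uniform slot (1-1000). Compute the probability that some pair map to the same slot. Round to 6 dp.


P(all different) = prod((1000-i)/1000 for i=0..45) = 0.349565
P(at least one match) = 1 - 0.349565 = 0.650435

0.650435


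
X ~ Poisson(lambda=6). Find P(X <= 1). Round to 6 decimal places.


P(X<=1) = e^(-6)*6^0/0! + e^(-6)*6^1/1!
≈ 0.0024787522 + 0.0148725131
= 0.0173512653
≈ 0.017351

0.017351


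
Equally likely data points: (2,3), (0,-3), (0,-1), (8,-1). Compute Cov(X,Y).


E[X]=5/2, E[Y]=-1/2, E[XY]=-1/2
Cov(X,Y) = E[XY] - E[X]E[Y] = -1/2 - 5/2*-1/2 = 3/4

3/4


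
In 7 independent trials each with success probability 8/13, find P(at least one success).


P(at least one) = 1 - P(none)
P(none) = (1 - 8/13)^7 = (5/13)^7 = 78125/62748517
P(at least one) = 1 - 78125/62748517 = 62670392/62748517

62670392/62748517


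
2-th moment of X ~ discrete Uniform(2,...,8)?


E[X^2] = (1/7) * sum(x^2 for x=2..8)
= 203/7 = 29

29


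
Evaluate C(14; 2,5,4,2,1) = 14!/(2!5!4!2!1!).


14! = 87178291200
Denominator: 2!=2 * 5!=120 * 4!=24 * 2!=2 * 1!=1
Coefficient = 87178291200 / 11520 = 7567560

7567560


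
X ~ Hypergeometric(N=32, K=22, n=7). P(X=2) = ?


P(X=2) = C(22,2)*C(10,5) / C(32,7)
= 231*252 / 3365856
= 58212/3365856 = 1617/93496

1617/93496


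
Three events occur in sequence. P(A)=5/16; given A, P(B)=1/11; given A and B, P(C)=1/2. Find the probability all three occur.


P(A∩B∩C) = P(A) * P(B|A) * P(C|A∩B)
= 5/16 * 1/11 * 1/2
= 5/176 * 1/2 = 5/352

5/352


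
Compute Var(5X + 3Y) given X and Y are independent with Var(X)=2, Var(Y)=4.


Independence => Cov(X,Y)=0
Var(5X + 3Y) = 5^2*Var(X) + 3^2*Var(Y)
= 25*2 + 9*4 = 86

86


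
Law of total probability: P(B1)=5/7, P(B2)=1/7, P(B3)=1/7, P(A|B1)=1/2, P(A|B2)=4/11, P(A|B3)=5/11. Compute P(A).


P(A) = P(A|B1)P(B1) + P(A|B2)P(B2) + P(A|B3)P(B3)
= 1/2*5/7 + 4/11*1/7 + 5/11*1/7
= 5/14 + 4/77 + 5/77 = 73/154

73/154


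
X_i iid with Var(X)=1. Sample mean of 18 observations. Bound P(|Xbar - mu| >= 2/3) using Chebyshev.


Var(Xbar) = Var(X)/n = 1/18
Chebyshev: P(|Xbar-mu| >= 2/3) <= Var(Xbar)/(2/3)^2 = (1/18)/(4/9) = 1/8

1/8


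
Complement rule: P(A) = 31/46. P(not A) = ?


P(A') = 1 - P(A) = 1 - 31/46 = 15/46

15/46


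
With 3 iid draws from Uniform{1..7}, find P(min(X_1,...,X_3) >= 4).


P(min >= 4) = P(all X_i >= 4) = (P(X_1 >= 4))^3
= (4/7)^3 = 64/343

64/343


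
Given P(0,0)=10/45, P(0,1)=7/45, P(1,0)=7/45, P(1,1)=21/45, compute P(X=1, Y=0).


Read from table: P(X=1, Y=0) = 7/45

7/45


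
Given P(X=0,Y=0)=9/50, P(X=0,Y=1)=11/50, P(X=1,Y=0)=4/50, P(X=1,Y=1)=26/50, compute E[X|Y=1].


P(Y=1) = 37/50
E[X|Y=1] = (0*11 + 1*26)/37 = 26/37

26/37


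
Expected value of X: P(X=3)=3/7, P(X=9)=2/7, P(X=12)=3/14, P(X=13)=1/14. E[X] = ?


E[X] = sum(x * P(x))
= 3*3/7 + 9*2/7 + 12*3/14 + 13*1/14
= 103/14

103/14


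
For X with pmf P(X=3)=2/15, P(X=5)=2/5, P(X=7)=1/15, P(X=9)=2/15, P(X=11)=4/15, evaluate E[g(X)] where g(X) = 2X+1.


E[2X+1] = sum(g(x)*P(x))
= 7*2/15 + 11*2/5 + 15*1/15 + 19*2/15 + 23*4/15
= 15

15


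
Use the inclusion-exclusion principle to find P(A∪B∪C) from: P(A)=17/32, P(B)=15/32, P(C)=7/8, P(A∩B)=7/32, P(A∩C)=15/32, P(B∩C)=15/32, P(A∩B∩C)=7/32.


P(A∪B∪C) = P(A)+P(B)+P(C) - P(AB)-P(AC)-P(BC) + P(ABC)
= 17/32+15/32+7/8 - 7/32-15/32-15/32 + 7/32
= 15/16

15/16


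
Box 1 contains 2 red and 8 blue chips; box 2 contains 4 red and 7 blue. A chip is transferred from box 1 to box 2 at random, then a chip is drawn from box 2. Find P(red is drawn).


P(transfer red) = 2/10 = 1/5; P(transfer blue) = 4/5
If red transferred: Urn II has 5 red of 12, so P(red|red moved) = 5/12
If blue transferred: Urn II has 4 red of 12, so P(red|blue moved) = 1/3
By total probability: P(red) = 1/5*5/12 + 4/5*1/3 = 7/20

7/20


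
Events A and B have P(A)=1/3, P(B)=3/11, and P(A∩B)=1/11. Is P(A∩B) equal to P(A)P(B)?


P(A)*P(B) = 1/3*3/11 = 1/11
P(A∩B) = 1/11, which equals P(A)P(B), so independent

Yes, A and B are independent


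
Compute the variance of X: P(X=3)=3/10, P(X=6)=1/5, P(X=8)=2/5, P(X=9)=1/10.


E[X] = 31/5, E[X^2] = 218/5
Var(X) = E[X^2] - (E[X])^2 = 218/5 - (31/5)^2 = 129/25

129/25


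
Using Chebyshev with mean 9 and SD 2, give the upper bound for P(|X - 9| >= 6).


k = 6/2 = 3
Chebyshev: P(|X-mu| >= k*sigma) <= 1/k^2 = 1/3^2 = 1/9

1/9


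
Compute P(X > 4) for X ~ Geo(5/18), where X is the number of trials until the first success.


P(X > 4) = P(first 4 trials all fail) = (1-p)^4 = (13/18)^4 = 28561/104976

28561/104976


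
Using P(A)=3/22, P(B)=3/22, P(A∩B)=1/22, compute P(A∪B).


P(A∪B) = P(A) + P(B) - P(A∩B)
= 3/22 + 3/22 - 1/22 = 5/22

5/22


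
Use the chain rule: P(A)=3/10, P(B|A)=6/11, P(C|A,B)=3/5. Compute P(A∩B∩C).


P(A∩B∩C) = P(A) * P(B|A) * P(C|A∩B)
= 3/10 * 6/11 * 3/5
= 9/55 * 3/5 = 27/275

27/275


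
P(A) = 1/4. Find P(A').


P(A') = 1 - P(A) = 1 - 1/4 = 3/4

3/4


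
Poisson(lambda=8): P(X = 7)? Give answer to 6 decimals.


P(X=7) = e^(-8) * 8^7 / 7!
≈ 0.0003354626279 * 2097152 / 5040
≈ 0.139587

0.139587


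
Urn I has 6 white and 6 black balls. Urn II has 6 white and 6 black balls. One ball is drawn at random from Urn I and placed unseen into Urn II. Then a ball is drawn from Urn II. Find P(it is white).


P(transfer white) = 6/12 = 1/2; P(transfer black) = 1/2
If white transferred: Urn II has 7 white of 13, so P(white|white moved) = 7/13
If black transferred: Urn II has 6 white of 13, so P(white|black moved) = 6/13
By total probability: P(white) = 1/2*7/13 + 1/2*6/13 = 1/2

1/2


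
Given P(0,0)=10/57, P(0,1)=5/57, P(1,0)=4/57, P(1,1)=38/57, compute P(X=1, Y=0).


Read from table: P(X=1, Y=0) = 4/57

4/57


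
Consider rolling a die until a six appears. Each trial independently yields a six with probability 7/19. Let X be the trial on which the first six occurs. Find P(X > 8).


P(X > 8) = P(first 8 trials all fail) = (1-p)^8 = (12/19)^8 = 429981696/16983563041

429981696/16983563041


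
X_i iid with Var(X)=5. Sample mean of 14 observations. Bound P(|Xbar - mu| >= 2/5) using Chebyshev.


Var(Xbar) = Var(X)/n = 5/14
Chebyshev: P(|Xbar-mu| >= 2/5) <= Var(Xbar)/(2/5)^2 = (5/14)/(4/25) = 125/56
Bound exceeds 1, so trivial bound: 1

1


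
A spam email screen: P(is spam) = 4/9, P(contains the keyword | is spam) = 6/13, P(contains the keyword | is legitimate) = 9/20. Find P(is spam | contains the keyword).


P(A) = P(A|B)P(B) + P(A|B')P(B') = 6/13*4/9 + 9/20*5/9 = 71/156
P(B|A) = P(A|B)P(B)/P(A) = (8/39)/(71/156) = 32/71

32/71


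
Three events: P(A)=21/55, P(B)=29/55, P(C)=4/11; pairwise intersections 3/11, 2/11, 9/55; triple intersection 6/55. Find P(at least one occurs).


P(A∪B∪C) = P(A)+P(B)+P(C) - P(AB)-P(AC)-P(BC) + P(ABC)
= 21/55+29/55+4/11 - 3/11-2/11-9/55 + 6/55
= 42/55

42/55


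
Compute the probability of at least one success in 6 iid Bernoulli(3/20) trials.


P(at least one) = 1 - P(none)
P(none) = (1 - 3/20)^6 = (17/20)^6 = 24137569/64000000
P(at least one) = 1 - 24137569/64000000 = 39862431/64000000

39862431/64000000


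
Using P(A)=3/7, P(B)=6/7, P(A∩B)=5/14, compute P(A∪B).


P(A∪B) = P(A) + P(B) - P(A∩B)
= 3/7 + 6/7 - 5/14 = 13/14

13/14


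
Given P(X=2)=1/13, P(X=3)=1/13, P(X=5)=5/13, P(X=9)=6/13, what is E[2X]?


E[2X] = sum(g(x)*P(x))
= 4*1/13 + 6*1/13 + 10*5/13 + 18*6/13
= 168/13

168/13


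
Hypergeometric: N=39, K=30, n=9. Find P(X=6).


P(X=6) = C(30,6)*C(9,3) / C(39,9)
= 593775*84 / 211915132
= 49877100/211915132 = 959175/4075291

959175/4075291


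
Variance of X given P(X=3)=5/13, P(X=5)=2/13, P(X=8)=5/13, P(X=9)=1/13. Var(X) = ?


E[X] = 74/13, E[X^2] = 496/13
Var(X) = E[X^2] - (E[X])^2 = 496/13 - (74/13)^2 = 972/169

972/169


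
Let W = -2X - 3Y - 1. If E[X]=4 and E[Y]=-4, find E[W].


E[-2X - 3Y - 1] = -2*E[X] - 3*E[Y] - 1
= (-2)*(4) + (-3)*(-4) + (-1)
= -8 + 12 - 1 = 3

3


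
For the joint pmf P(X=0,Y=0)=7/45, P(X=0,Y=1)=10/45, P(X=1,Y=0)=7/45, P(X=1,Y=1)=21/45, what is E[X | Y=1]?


P(Y=1) = 31/45
E[X|Y=1] = (0*10 + 1*21)/31 = 21/31

21/31


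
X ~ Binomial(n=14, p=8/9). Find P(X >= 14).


P(X>=14) = P(X=14)
= 4398046511104/22876792454961
= 4398046511104/22876792454961

4398046511104/22876792454961


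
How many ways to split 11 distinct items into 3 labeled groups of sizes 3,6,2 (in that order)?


11! = 39916800
Denominator: 3!=6 * 6!=720 * 2!=2
Coefficient = 39916800 / 8640 = 4620

4620


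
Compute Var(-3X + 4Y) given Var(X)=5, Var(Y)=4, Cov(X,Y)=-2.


Var(-3X + 4Y) = (-3)^2*Var(X) + 4^2*Var(Y) + 2*(-3)*4*Cov(X,Y)
= 9*5 + 16*4 - 24*(-2)
= 45 + 64 + 48 = 157

157


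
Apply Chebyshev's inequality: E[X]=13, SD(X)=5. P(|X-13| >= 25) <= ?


k = 25/5 = 5
Chebyshev: P(|X-mu| >= k*sigma) <= 1/k^2 = 1/5^2 = 1/25

1/25


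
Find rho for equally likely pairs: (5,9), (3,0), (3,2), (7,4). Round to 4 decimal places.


Cov(X,Y) = 2.8750, Var(X) = 2.7500, Var(Y) = 11.1875
rho = Cov/(sqrt(VarX)*sqrt(VarY)) = 0.5183

0.5183


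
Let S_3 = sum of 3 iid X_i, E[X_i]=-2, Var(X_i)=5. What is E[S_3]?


E[S_n] = n*E[X_1] = 3*-2 = -6

-6


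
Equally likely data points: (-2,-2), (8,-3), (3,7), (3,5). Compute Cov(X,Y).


E[X]=3, E[Y]=7/4, E[XY]=4
Cov(X,Y) = E[XY] - E[X]E[Y] = 4 - 3*7/4 = -5/4

-5/4


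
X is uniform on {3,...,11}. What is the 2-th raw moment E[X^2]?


E[X^2] = (1/9) * sum(x^2 for x=3..11)
= 501/9 = 167/3

167/3


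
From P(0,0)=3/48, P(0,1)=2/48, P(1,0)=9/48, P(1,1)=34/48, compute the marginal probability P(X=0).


P(X=0) = P(0,0)+P(0,1) = 3/48 + 2/48 = 5/48

5/48


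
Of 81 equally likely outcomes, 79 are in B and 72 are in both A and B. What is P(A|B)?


P(A|B) = P(A∩B)/P(B) = (72/81)/(79/81) = 72/79

72/79


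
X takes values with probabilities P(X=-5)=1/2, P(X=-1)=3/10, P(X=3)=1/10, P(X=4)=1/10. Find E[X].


E[X] = sum(x * P(x))
= -5*1/2 - 1*3/10 + 3*1/10 + 4*1/10
= -21/10

-21/10


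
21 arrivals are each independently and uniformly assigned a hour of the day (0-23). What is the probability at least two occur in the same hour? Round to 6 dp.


P(all different) = prod((24-i)/24 for i=0..20) = 0.000001
P(at least one match) = 1 - 0.000001 = 0.999999

0.999999


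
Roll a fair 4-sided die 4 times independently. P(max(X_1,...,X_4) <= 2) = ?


P(max <= 2) = P(all X_i <= 2) = (P(X_1 <= 2))^4
= (2/4)^4 = (1/2)^4 = 1/16

1/16


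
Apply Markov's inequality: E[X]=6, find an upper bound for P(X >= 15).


Markov: P(X >= a) <= E[X]/a
P(X >= 15) <= 6/15 = 2/5

2/5


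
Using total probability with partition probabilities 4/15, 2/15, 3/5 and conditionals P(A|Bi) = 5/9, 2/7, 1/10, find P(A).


P(A) = P(A|B1)P(B1) + P(A|B2)P(B2) + P(A|B3)P(B3)
= 5/9*4/15 + 2/7*2/15 + 1/10*3/5
= 4/27 + 4/105 + 3/50 = 2327/9450

2327/9450


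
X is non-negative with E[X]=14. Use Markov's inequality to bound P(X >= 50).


Markov: P(X >= a) <= E[X]/a
P(X >= 50) <= 14/50 = 7/25

7/25


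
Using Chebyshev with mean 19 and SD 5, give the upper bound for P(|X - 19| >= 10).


k = 10/5 = 2
Chebyshev: P(|X-mu| >= k*sigma) <= 1/k^2 = 1/2^2 = 1/4

1/4


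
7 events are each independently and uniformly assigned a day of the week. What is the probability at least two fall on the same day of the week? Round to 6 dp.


P(all different) = prod((7-i)/7 for i=0..6) = 0.006120
P(at least one match) = 1 - 0.006120 = 0.993880

0.993880


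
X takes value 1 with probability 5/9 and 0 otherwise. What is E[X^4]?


For Bernoulli: X in {0,1}
E[X^4] = 0^4*(1-5/9) + 1^4*5/9 = 5/9

5/9


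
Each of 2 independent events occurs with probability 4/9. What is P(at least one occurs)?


P(at least one) = 1 - P(none)
P(none) = (1 - 4/9)^2 = (5/9)^2 = 25/81
P(at least one) = 1 - 25/81 = 56/81

56/81


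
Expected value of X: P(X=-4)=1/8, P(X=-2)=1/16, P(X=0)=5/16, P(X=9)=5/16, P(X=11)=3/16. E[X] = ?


E[X] = sum(x * P(x))
= -4*1/8 - 2*1/16 + 0*5/16 + 9*5/16 + 11*3/16
= 17/4

17/4


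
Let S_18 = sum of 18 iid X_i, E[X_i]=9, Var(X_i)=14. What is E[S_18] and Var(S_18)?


E[S_n] = n*mu = 18*9 = 162
Var(S_n) = n*sigma^2 = 18*14 = 252

E[S_18]=162, Var(S_18)=252


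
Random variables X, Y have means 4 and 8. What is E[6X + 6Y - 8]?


E[6X + 6Y - 8] = 6*E[X] + 6*E[Y] - 8
= (6)*(4) + (6)*(8) + (-8)
= 24 + 48 - 8 = 64

64


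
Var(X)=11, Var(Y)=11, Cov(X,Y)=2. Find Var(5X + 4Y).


Var(5X + 4Y) = 5^2*Var(X) + 4^2*Var(Y) + 2*5*4*Cov(X,Y)
= 25*11 + 16*11 + 40*2
= 275 + 176 + 80 = 531

531


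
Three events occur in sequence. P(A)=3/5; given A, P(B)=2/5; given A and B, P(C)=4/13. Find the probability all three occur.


P(A∩B∩C) = P(A) * P(B|A) * P(C|A∩B)
= 3/5 * 2/5 * 4/13
= 6/25 * 4/13 = 24/325

24/325


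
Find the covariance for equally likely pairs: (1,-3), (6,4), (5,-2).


E[X]=4, E[Y]=-1/3, E[XY]=11/3
Cov(X,Y) = E[XY] - E[X]E[Y] = 11/3 - 4*-1/3 = 5

5


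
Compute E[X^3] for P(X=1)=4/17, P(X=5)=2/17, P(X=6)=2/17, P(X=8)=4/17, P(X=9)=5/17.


E[X^3] = sum(g(x)*P(x))
= 1*4/17 + 125*2/17 + 216*2/17 + 512*4/17 + 729*5/17
= 6379/17

6379/17


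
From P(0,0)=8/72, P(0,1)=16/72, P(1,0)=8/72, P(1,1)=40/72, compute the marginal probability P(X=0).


P(X=0) = P(0,0)+P(0,1) = 8/72 + 16/72 = 24/72 = 1/3

1/3


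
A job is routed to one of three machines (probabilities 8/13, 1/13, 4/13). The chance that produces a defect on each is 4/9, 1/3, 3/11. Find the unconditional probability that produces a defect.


P(A) = P(A|B1)P(B1) + P(A|B2)P(B2) + P(A|B3)P(B3)
= 4/9*8/13 + 1/3*1/13 + 3/11*4/13
= 32/117 + 1/39 + 12/143 = 493/1287

493/1287


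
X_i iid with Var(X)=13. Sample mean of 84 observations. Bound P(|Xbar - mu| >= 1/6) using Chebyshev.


Var(Xbar) = Var(X)/n = 13/84
Chebyshev: P(|Xbar-mu| >= 1/6) <= Var(Xbar)/(1/6)^2 = (13/84)/(1/36) = 39/7
Bound exceeds 1, so trivial bound: 1

1


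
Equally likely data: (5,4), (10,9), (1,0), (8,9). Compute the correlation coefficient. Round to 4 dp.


Cov(X,Y) = 12.5000, Var(X) = 11.5000, Var(Y) = 14.2500
rho = Cov/(sqrt(VarX)*sqrt(VarY)) = 0.9765

0.9765


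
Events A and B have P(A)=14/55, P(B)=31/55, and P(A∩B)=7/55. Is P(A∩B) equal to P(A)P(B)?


P(A)*P(B) = 14/55*31/55 = 434/3025
P(A∩B) = 7/55 != 434/3025, so not independent

No, A and B are not independent


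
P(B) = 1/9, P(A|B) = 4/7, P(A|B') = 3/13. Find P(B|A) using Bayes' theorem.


P(A) = P(A|B)P(B) + P(A|B')P(B') = 4/7*1/9 + 3/13*8/9 = 220/819
P(B|A) = P(A|B)P(B)/P(A) = (4/63)/(220/819) = 13/55

13/55


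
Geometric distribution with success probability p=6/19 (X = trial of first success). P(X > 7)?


P(X > 7) = P(first 7 trials all fail) = (1-p)^7 = (13/19)^7 = 62748517/893871739

62748517/893871739


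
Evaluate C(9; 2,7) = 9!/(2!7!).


9! = 362880
Denominator: 2!=2 * 7!=5040
Coefficient = 362880 / 10080 = 36

36


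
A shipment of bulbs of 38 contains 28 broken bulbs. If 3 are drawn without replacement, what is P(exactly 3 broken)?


P(X=3) = C(28,3)*C(10,0) / C(38,3)
= 3276*1 / 8436
= 3276/8436 = 273/703

273/703


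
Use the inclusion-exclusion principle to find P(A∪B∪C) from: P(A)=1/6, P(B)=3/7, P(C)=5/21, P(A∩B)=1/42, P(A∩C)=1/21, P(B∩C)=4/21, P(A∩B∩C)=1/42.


P(A∪B∪C) = P(A)+P(B)+P(C) - P(AB)-P(AC)-P(BC) + P(ABC)
= 1/6+3/7+5/21 - 1/42-1/21-4/21 + 1/42
= 25/42

25/42


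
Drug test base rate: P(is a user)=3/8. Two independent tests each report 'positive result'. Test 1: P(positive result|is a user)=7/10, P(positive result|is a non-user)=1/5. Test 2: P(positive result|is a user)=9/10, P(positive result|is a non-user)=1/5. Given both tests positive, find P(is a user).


After test 1: P(+) = 7/10*3/8 + 1/5*5/8 = 31/80
P(B|+) = (21/80)/(31/80) = 21/31
After test 2 (use post1 as new prior): P(+) = 9/10*21/31 + 1/5*10/31 = 209/310
P(B|+,+) = (189/310)/(209/310) = 189/209

189/209


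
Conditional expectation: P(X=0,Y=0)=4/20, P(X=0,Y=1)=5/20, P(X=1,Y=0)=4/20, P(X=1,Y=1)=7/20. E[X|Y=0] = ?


P(Y=0) = 8/20
E[X|Y=0] = (0*4 + 1*4)/8 = 4/8 = 1/2

1/2


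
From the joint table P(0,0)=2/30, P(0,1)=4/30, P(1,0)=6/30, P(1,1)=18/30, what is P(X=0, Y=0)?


Read from table: P(X=0, Y=0) = 2/30 = 1/15

1/15


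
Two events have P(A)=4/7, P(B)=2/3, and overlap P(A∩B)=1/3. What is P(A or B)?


P(A∪B) = P(A) + P(B) - P(A∩B)
= 4/7 + 2/3 - 1/3 = 19/21

19/21


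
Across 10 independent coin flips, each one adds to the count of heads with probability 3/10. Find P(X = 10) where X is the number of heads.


P(X=10) = C(10,10) * p^10 * (1-p)^0
= 1 * 59049/10000000000 * 1
= 59049/10000000000

59049/10000000000


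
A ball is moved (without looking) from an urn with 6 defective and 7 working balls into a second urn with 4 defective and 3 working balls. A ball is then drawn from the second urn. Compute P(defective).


P(transfer defective) = 6/13; P(transfer working) = 7/13
If defective transferred: Urn II has 5 defective of 8, so P(defective|defective moved) = 5/8
If working transferred: Urn II has 4 defective of 8, so P(defective|working moved) = 1/2
By total probability: P(defective) = 6/13*5/8 + 7/13*1/2 = 29/52

29/52


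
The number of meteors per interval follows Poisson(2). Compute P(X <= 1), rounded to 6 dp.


P(X<=1) = e^(-2)*2^0/0! + e^(-2)*2^1/1!
≈ 0.1353352832 + 0.2706705665
= 0.4060058497
≈ 0.406006

0.406006


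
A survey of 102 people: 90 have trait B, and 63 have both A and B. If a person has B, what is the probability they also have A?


P(A|B) = P(A∩B)/P(B) = (63/102)/(90/102) = 63/90 = 7/10

7/10
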